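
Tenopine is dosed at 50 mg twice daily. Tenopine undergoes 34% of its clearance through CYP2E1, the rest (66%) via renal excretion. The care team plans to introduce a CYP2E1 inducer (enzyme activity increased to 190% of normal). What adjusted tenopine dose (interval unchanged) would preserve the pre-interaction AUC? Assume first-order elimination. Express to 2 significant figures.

65 mg

The CYP2E1 pathway (34% of clearance) is boosted to 1.9× activity: 0.34 × 1.9 = 0.646.
Non-CYP routes (66%) are unchanged.
CL_new/CL_old = 0.646 + 0.66 = 1.306.
Css,avg = (dose rate)/CL, so holding Css fixed requires dose ∝ CL: 50 × 1.306 = 65 mg.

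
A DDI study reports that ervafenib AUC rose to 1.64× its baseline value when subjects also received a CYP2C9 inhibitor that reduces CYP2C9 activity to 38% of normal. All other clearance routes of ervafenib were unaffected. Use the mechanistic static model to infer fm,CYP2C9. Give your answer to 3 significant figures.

Let x = fm,CYP2C9. Because AUC ∝ 1/CL, relative clearance fell to 1/1.64 = 0.6098.
Setting x·0.38 + (1 − x) = 0.6098 and solving: x = (0.6098 − 1)/(0.38 − 1) = 0.629.

0.629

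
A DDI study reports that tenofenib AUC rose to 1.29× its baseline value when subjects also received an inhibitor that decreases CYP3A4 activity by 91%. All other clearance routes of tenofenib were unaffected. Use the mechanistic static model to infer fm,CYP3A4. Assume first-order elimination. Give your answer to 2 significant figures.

Let fm be the CYP3A4 fraction. New clearance relative to baseline = fm × 0.09 + (1 − fm).
AUC ratio = 1 / (new CL fraction), so new CL fraction = 1 / 1.29 = 0.7752.
fm × 0.09 + 1 − fm = 0.7752  ⇒  fm × (0.09 − 1) = −0.2248  ⇒  fm = 0.25.

0.25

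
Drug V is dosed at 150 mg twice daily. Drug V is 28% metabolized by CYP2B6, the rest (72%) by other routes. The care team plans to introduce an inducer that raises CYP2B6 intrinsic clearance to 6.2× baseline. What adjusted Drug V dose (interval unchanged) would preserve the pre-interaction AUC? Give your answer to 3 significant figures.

368 mg

CYP2B6: 0.28 × 6.2 = 1.736
Other: 0.72 (unchanged)
New clearance relative to baseline: 1.736 + 0.72 = 2.456.
Css,avg = (dose rate)/CL, so holding Css fixed requires dose ∝ CL: 150 × 2.456 = 368 mg.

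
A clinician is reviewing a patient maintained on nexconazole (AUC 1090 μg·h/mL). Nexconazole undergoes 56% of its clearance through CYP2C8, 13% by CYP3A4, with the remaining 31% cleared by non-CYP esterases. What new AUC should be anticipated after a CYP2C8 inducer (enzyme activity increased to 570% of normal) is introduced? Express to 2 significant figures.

The CYP2C8 pathway (56% of clearance) is boosted to 5.7× activity: 0.56 × 5.7 = 3.192.
CYP3A4 (13%) and the residual 31% are unaffected.
CL_new/CL_old = 3.192 + 0.13 + 0.31 = 3.632.
AUC ∝ 1/CL, so new value = 1090 / 3.632 = 3.0 × 10² μg·h/mL.

3.0 × 10² μg·h/mL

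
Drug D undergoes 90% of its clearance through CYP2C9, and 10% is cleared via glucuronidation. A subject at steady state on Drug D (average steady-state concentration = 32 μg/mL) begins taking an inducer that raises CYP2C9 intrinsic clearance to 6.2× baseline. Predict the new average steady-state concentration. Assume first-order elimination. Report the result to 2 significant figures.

The CYP2C9 pathway (90% of clearance) rises to 6.2× activity: 0.9 × 6.2 = 5.58.
Non-CYP routes (10%) are unchanged.
Relative clearance = 5.58 + 0.1 = 5.68.
New average steady-state concentration = baseline ÷ relative clearance = 32 / 5.68 = 5.6 μg/mL.

5.6 μg/mL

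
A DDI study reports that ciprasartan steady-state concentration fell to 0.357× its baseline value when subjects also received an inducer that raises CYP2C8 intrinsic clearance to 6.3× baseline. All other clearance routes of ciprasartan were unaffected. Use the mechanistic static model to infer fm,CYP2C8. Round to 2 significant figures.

CL'/CL = 1 / 0.357 = 2.801
6.3·fm + (1 − fm) = 2.801
fm = (2.801 − 1) / (6.3 − 1) = 0.34

0.34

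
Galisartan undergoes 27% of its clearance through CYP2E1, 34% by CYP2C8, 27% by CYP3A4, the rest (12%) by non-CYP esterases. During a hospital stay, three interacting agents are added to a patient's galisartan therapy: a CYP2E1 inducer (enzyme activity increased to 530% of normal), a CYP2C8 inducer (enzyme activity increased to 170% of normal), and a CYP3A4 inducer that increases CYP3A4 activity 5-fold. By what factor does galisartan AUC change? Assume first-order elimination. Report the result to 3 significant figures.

The CYP2E1 pathway (27% of clearance) is boosted to 5.3× activity: 0.27 × 5.3 = 1.431.
The CYP2C8 pathway (34% of clearance) increases to 1.7× activity: 0.34 × 1.7 = 0.578.
The CYP3A4 pathway (27% of clearance) rises to 5× activity: 0.27 × 5 = 1.35.
Non-CYP routes (12%) are unchanged.
Relative clearance = 1.431 + 0.578 + 1.35 + 0.12 = 3.479.
Because AUC varies inversely with clearance, the combined effect is 1 / 3.479 = 0.287.

0.287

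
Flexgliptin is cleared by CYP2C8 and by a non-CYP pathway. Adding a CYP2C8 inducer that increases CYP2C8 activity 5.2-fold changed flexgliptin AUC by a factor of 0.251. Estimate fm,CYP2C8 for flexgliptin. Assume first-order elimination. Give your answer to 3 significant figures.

Let x = fm,CYP2C8. Because AUC ∝ 1/CL, relative clearance rose to 1/0.251 = 3.984.
Setting x·5.2 + (1 − x) = 3.984 and solving: x = (3.984 − 1)/(5.2 − 1) = 0.710.

0.710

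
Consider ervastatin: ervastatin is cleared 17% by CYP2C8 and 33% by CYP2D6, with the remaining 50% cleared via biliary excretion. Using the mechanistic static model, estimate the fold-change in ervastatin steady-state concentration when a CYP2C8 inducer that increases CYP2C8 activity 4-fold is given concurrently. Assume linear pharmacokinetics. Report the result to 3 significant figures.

0.662

The CYP2C8 pathway (17% of clearance) rises to 4× activity: 0.17 × 4 = 0.68.
CYP2D6 (33%) and the residual 50% are unaffected.
Relative clearance = 0.68 + 0.33 + 0.5 = 1.51.
Since steady-state concentration ∝ 1/CL, the ratio is 1 / 1.51 = 0.662.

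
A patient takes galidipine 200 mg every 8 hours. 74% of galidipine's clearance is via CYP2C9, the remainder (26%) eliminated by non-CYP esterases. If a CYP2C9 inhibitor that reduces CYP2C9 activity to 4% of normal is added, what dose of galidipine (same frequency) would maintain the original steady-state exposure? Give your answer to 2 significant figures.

58 mg

The CYP2C9 pathway (74% of clearance) is reduced to 0.04× activity: 0.74 × 0.04 = 0.0296.
The remaining 26% of clearance is unaffected.
Relative clearance = 0.0296 + 0.26 = 0.2896.
To maintain the same steady-state level, dose must scale with clearance: new dose = 200 × 0.2896 = 58 mg.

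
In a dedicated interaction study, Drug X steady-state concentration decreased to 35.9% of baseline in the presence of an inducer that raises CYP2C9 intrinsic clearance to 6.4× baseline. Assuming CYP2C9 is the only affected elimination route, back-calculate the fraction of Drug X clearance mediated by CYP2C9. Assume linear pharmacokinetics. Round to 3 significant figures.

0.331

CL'/CL = 1 / 0.359 = 2.786
6.4·fm + (1 − fm) = 2.786
fm = (2.786 − 1) / (6.4 − 1) = 0.331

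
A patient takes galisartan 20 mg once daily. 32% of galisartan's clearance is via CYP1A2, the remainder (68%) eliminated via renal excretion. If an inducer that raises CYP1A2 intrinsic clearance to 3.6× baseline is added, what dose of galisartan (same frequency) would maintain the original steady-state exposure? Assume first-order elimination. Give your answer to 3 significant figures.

The CYP1A2 pathway (32% of clearance) is boosted to 3.6× activity: 0.32 × 3.6 = 1.152.
The remaining 68% of clearance is unaffected.
New clearance relative to baseline: 1.152 + 0.68 = 1.832.
Css,avg = (dose rate)/CL, so holding Css fixed requires dose ∝ CL: 20 × 1.832 = 36.6 mg.

36.6 mg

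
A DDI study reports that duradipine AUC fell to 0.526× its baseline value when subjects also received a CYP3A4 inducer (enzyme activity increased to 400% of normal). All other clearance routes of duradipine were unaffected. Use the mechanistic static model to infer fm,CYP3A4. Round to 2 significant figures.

Call the CYP3A4 fraction fm. After the interaction, CL_new/CL_old = fm × 4 + (1 − fm).
AUC ratio = 1 / (new CL fraction), so new CL fraction = 1 / 0.526 = 1.901.
fm × 4 + 1 − fm = 1.901  ⇒  fm × (4 − 1) = 0.9011  ⇒  fm = 0.30.

0.30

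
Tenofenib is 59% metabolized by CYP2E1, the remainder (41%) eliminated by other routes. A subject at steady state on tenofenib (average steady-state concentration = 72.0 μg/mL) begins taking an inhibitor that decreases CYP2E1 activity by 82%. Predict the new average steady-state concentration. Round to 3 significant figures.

139 μg/mL

The CYP2E1 pathway (59% of clearance) falls to 0.18× activity: 0.59 × 0.18 = 0.1062.
Non-CYP routes (41%) are unchanged.
Relative clearance = 0.1062 + 0.41 = 0.5162.
With dosing unchanged, average steady-state concentration scales as 1/CL: 72.0 / 0.5162 = 139 μg/mL.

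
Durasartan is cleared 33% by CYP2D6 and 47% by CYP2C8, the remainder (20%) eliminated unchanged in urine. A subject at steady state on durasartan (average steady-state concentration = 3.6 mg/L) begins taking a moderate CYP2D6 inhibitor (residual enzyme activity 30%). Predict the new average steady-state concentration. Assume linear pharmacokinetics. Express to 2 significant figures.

4.7 mg/L

The CYP2D6 pathway (33% of clearance) falls to 0.3× activity: 0.33 × 0.3 = 0.099.
CYP2C8 (47%) and the residual 20% are unaffected.
Relative clearance = 0.099 + 0.47 + 0.2 = 0.769.
New average steady-state concentration = baseline ÷ relative clearance = 3.6 / 0.769 = 4.7 mg/L.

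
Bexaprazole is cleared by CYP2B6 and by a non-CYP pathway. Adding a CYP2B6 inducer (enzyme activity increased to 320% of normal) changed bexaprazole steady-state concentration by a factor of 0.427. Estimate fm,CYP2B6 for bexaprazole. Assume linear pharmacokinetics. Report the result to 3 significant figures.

Let x = fm,CYP2B6. Because steady-state concentration ∝ 1/CL, relative clearance rose to 1/0.427 = 2.342.
Only the CYP2B6 route changed, so 2.342 = x·3.2 + (1 − x), giving x = 0.610.

0.610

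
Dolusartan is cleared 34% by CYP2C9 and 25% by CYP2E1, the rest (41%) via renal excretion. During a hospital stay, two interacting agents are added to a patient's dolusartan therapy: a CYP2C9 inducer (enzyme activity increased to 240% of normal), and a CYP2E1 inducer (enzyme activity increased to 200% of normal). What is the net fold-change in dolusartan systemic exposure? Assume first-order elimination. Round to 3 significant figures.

0.579

The CYP2C9 pathway (34% of clearance) is boosted to 2.4× activity: 0.34 × 2.4 = 0.816.
The CYP2E1 pathway (25% of clearance) rises to 2× activity: 0.25 × 2 = 0.5.
Non-CYP routes (41%) are unchanged.
Relative clearance = 0.816 + 0.5 + 0.41 = 1.726.
Net systemic exposure ratio = 1 / 1.726 = 0.579.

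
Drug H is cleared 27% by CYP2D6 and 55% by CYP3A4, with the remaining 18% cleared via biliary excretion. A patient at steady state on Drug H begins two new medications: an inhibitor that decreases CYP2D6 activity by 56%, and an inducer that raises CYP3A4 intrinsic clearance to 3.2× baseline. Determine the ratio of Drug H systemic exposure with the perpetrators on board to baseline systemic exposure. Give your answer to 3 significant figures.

0.486

The CYP2D6 pathway (27% of clearance) drops to 0.44× activity: 0.27 × 0.44 = 0.1188.
The CYP3A4 pathway (55% of clearance) is boosted to 3.2× activity: 0.55 × 3.2 = 1.76.
Non-CYP routes (18%) are unchanged.
New clearance relative to baseline: 0.1188 + 1.76 + 0.18 = 2.0588.
Net systemic exposure ratio = 1 / 2.0588 = 0.486.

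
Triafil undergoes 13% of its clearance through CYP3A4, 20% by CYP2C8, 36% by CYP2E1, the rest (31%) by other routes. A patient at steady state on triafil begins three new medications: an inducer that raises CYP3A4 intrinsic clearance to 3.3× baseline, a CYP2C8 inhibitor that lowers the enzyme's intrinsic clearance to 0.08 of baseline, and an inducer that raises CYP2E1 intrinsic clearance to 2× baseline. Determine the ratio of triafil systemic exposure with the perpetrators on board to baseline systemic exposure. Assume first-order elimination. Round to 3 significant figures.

CYP3A4: 0.13 × 3.3 = 0.429
CYP2C8: 0.2 × 0.08 = 0.016
CYP2E1: 0.36 × 2 = 0.72
Other: 0.31 (unchanged)
New clearance relative to baseline: 0.429 + 0.016 + 0.72 + 0.31 = 1.475.
Systemic exposure ∝ 1/CL: fold-change = 1 / 1.475 = 0.678.

0.678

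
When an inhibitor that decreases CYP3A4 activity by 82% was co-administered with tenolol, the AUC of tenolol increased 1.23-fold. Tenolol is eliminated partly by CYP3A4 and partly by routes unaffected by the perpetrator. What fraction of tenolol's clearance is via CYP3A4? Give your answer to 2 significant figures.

Write x for the fraction cleared via CYP3A4. The observed AUC change means clearance fell to 1/1.23 = 0.813 of baseline.
Setting x·0.18 + (1 − x) = 0.813 and solving: x = (0.813 − 1)/(0.18 − 1) = 0.23.

0.23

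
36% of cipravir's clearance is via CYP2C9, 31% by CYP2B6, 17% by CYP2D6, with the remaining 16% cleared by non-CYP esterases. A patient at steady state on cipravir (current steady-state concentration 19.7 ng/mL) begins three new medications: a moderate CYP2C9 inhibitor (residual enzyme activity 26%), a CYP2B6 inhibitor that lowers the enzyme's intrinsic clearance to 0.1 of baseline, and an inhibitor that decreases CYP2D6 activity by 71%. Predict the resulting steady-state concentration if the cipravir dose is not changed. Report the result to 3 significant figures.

59.0 ng/mL

The CYP2C9 pathway (36% of clearance) falls to 0.26× activity: 0.36 × 0.26 = 0.0936.
The CYP2B6 pathway (31% of clearance) drops to 0.1× activity: 0.31 × 0.1 = 0.031.
The CYP2D6 pathway (17% of clearance) drops to 0.29× activity: 0.17 × 0.29 = 0.0493.
The remaining 16% of clearance is unaffected.
CL_new/CL_old = 0.0936 + 0.031 + 0.0493 + 0.16 = 0.3339.
Dividing the baseline by the relative clearance: 19.7 / 0.3339 = 59.0 ng/mL.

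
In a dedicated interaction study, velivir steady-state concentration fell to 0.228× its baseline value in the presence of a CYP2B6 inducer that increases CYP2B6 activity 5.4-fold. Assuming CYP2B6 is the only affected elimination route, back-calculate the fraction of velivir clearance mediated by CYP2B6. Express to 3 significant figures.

Let fm be the CYP2B6 fraction. New clearance relative to baseline = fm × 5.4 + (1 − fm).
Steady-state concentration ratio = 1 / (new CL fraction), so new CL fraction = 1 / 0.228 = 4.386.
fm × 5.4 + 1 − fm = 4.386  ⇒  fm × (5.4 − 1) = 3.386  ⇒  fm = 0.770.

0.770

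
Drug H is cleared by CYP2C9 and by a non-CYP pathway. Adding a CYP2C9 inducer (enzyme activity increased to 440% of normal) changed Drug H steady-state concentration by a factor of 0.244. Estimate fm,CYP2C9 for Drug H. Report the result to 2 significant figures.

0.91

CL'/CL = 1 / 0.244 = 4.098
4.4·fm + (1 − fm) = 4.098
fm = (4.098 − 1) / (4.4 − 1) = 0.91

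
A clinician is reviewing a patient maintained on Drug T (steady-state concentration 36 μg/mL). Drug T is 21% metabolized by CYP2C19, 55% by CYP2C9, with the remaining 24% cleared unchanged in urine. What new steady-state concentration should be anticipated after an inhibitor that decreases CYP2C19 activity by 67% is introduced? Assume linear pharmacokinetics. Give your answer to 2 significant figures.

42 μg/mL

CYP2C19: 0.21 × 0.33 = 0.0693
CYP2C9: 0.55 (unchanged)
Other: 0.24 (unchanged)
CL_new/CL_old = 0.0693 + 0.55 + 0.24 = 0.8593.
With dosing unchanged, steady-state concentration scales as 1/CL: 36 / 0.8593 = 42 μg/mL.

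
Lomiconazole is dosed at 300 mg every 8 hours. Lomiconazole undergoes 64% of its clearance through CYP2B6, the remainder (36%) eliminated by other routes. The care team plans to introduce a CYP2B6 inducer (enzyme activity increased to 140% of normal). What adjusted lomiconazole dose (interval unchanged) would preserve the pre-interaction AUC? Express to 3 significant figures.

377 mg

The CYP2B6 pathway (64% of clearance) increases to 1.4× activity: 0.64 × 1.4 = 0.896.
The remaining 36% of clearance is unaffected.
CL_new/CL_old = 0.896 + 0.36 = 1.256.
To maintain the same steady-state level, dose must scale with clearance: new dose = 300 × 1.256 = 377 mg.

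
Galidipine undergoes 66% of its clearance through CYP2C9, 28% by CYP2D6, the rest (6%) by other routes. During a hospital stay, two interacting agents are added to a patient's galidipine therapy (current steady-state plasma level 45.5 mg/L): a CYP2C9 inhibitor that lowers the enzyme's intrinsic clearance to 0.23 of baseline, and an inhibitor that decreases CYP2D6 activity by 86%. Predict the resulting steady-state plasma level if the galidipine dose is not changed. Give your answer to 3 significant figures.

The CYP2C9 pathway (66% of clearance) falls to 0.23× activity: 0.66 × 0.23 = 0.1518.
The CYP2D6 pathway (28% of clearance) drops to 0.14× activity: 0.28 × 0.14 = 0.0392.
The remaining 6% of clearance is unaffected.
New clearance relative to baseline: 0.1518 + 0.0392 + 0.06 = 0.251.
New steady-state plasma level = 45.5 / 0.251 = 181 mg/L (concentration scales inversely with clearance).

181 mg/L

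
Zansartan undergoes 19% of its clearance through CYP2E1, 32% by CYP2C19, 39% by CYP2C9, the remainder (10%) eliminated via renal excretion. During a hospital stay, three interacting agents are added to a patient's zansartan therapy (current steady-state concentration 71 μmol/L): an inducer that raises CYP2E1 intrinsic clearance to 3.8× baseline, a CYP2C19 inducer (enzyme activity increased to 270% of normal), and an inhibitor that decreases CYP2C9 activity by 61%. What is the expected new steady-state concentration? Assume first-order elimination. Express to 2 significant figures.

39 μmol/L

The CYP2E1 pathway (19% of clearance) is boosted to 3.8× activity: 0.19 × 3.8 = 0.722.
The CYP2C19 pathway (32% of clearance) increases to 2.7× activity: 0.32 × 2.7 = 0.864.
The CYP2C9 pathway (39% of clearance) is reduced to 0.39× activity: 0.39 × 0.39 = 0.1521.
Non-CYP routes (10%) are unchanged.
New clearance relative to baseline: 0.722 + 0.864 + 0.1521 + 0.1 = 1.8381.
Steady-state concentration ∝ 1/CL: new value = 71 / 1.8381 = 39 μmol/L.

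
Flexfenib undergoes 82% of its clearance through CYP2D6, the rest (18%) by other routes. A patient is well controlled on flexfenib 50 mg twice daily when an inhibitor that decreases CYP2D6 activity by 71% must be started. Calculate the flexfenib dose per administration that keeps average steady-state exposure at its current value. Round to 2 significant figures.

CYP2D6: 0.82 × 0.29 = 0.2378
Other: 0.18 (unchanged)
CL_new/CL_old = 0.2378 + 0.18 = 0.4178.
Css,avg = (dose rate)/CL, so holding Css fixed requires dose ∝ CL: 50 × 0.4178 = 21 mg.

21 mg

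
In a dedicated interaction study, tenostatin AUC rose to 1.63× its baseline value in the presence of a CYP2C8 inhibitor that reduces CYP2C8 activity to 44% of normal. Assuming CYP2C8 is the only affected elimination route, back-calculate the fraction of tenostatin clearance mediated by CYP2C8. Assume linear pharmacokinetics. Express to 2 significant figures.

Let x = fm,CYP2C8. Because AUC ∝ 1/CL, relative clearance fell to 1/1.63 = 0.6135.
Setting x·0.44 + (1 − x) = 0.6135 and solving: x = (0.6135 − 1)/(0.44 − 1) = 0.69.

0.69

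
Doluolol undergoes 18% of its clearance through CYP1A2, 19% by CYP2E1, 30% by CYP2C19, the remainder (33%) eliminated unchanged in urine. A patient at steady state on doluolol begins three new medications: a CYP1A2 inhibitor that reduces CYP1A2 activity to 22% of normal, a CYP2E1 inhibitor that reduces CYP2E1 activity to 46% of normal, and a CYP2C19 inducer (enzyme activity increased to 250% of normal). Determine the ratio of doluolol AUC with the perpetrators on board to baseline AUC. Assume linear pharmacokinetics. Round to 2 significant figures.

0.83

CYP1A2: 0.18 × 0.22 = 0.0396
CYP2E1: 0.19 × 0.46 = 0.0874
CYP2C19: 0.3 × 2.5 = 0.75
Other: 0.33 (unchanged)
CL_new/CL_old = 0.0396 + 0.0874 + 0.75 + 0.33 = 1.207.
Net AUC ratio = 1 / 1.207 = 0.83.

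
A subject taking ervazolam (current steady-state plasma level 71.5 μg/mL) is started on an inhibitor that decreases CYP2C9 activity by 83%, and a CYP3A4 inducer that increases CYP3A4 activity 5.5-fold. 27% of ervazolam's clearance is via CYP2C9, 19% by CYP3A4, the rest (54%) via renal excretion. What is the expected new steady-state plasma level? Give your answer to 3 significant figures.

The CYP2C9 pathway (27% of clearance) is reduced to 0.17× activity: 0.27 × 0.17 = 0.0459.
The CYP3A4 pathway (19% of clearance) rises to 5.5× activity: 0.19 × 5.5 = 1.045.
The remaining 54% of clearance is unaffected.
New clearance relative to baseline: 0.0459 + 1.045 + 0.54 = 1.6309.
New steady-state plasma level = 71.5 / 1.6309 = 43.8 μg/mL (concentration scales inversely with clearance).

43.8 μg/mL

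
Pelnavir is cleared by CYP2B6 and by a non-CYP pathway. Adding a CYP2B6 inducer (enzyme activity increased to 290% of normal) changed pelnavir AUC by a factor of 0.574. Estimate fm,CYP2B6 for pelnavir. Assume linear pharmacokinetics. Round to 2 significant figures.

0.39

Let x = fm,CYP2B6. Because AUC ∝ 1/CL, relative clearance rose to 1/0.574 = 1.742.
Only the CYP2B6 route changed, so 1.742 = x·2.9 + (1 − x), giving x = 0.39.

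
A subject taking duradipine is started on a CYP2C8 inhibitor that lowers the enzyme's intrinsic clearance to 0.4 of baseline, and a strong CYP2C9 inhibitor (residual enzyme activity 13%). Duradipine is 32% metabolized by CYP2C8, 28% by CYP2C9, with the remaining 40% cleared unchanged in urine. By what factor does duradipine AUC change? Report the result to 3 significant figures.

1.77

The CYP2C8 pathway (32% of clearance) drops to 0.4× activity: 0.32 × 0.4 = 0.128.
The CYP2C9 pathway (28% of clearance) is reduced to 0.13× activity: 0.28 × 0.13 = 0.0364.
Non-CYP routes (40%) are unchanged.
Relative clearance = 0.128 + 0.0364 + 0.4 = 0.5644.
Net AUC ratio = 1 / 0.5644 = 1.77.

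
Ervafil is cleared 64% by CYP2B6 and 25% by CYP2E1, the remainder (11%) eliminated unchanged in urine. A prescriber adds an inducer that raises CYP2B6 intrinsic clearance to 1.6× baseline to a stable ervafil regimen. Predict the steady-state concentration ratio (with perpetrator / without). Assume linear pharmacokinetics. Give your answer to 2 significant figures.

0.72

CYP2B6: 0.64 × 1.6 = 1.024
CYP2E1: 0.25 (unchanged)
Other: 0.11 (unchanged)
Relative clearance = 1.024 + 0.25 + 0.11 = 1.384.
Steady-state concentration is inversely proportional to clearance, so the fold-change is 1 / 1.384 = 0.72.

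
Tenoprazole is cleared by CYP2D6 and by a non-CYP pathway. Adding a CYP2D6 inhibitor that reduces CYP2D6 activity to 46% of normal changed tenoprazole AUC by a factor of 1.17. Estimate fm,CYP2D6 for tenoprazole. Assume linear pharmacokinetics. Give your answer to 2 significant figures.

0.27

Let x = fm,CYP2D6. Because AUC ∝ 1/CL, relative clearance fell to 1/1.17 = 0.8547.
Setting x·0.46 + (1 − x) = 0.8547 and solving: x = (0.8547 − 1)/(0.46 − 1) = 0.27.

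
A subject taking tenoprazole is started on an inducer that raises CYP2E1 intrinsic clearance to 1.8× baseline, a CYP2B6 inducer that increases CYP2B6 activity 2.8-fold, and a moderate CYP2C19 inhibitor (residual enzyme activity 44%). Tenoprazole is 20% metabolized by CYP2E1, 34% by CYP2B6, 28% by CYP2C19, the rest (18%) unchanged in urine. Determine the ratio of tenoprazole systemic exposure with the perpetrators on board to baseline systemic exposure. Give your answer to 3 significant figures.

0.619

The CYP2E1 pathway (20% of clearance) increases to 1.8× activity: 0.2 × 1.8 = 0.36.
The CYP2B6 pathway (34% of clearance) rises to 2.8× activity: 0.34 × 2.8 = 0.952.
The CYP2C19 pathway (28% of clearance) falls to 0.44× activity: 0.28 × 0.44 = 0.1232.
Non-CYP routes (18%) are unchanged.
Relative clearance = 0.36 + 0.952 + 0.1232 + 0.18 = 1.6152.
Net systemic exposure ratio = 1 / 1.6152 = 0.619.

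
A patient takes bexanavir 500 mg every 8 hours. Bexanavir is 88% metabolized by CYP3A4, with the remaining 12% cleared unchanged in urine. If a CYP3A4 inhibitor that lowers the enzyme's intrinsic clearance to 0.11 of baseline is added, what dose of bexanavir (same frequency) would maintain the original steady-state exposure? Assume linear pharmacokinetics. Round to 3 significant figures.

108 mg

The CYP3A4 pathway (88% of clearance) falls to 0.11× activity: 0.88 × 0.11 = 0.0968.
The remaining 12% of clearance is unaffected.
New clearance relative to baseline: 0.0968 + 0.12 = 0.2168.
Exposure is unchanged when dose changes in proportion to clearance. New dose = 500 mg × 0.2168 = 108 mg.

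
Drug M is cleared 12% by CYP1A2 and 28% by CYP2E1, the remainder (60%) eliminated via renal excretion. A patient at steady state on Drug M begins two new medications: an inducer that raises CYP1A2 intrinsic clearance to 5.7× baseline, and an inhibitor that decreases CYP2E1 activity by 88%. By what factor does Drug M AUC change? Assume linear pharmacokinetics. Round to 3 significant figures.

The CYP1A2 pathway (12% of clearance) is boosted to 5.7× activity: 0.12 × 5.7 = 0.684.
The CYP2E1 pathway (28% of clearance) drops to 0.12× activity: 0.28 × 0.12 = 0.0336.
The remaining 60% of clearance is unaffected.
CL_new/CL_old = 0.684 + 0.0336 + 0.6 = 1.3176.
AUC ∝ 1/CL: fold-change = 1 / 1.3176 = 0.759.

0.759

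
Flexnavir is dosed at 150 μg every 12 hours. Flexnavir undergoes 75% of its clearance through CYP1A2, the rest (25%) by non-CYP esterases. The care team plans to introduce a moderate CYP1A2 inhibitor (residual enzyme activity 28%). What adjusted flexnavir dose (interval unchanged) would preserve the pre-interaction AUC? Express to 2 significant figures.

CYP1A2: 0.75 × 0.28 = 0.21
Other: 0.25 (unchanged)
Relative clearance = 0.21 + 0.25 = 0.46.
To maintain the same steady-state level, dose must scale with clearance: new dose = 150 × 0.46 = 69 μg.

69 μg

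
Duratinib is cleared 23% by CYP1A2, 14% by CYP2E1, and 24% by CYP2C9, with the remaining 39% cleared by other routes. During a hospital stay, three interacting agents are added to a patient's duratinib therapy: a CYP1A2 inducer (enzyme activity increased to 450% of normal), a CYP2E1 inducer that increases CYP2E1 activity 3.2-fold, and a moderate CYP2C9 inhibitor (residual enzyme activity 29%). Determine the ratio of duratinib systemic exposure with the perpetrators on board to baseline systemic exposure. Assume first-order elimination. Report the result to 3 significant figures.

CYP1A2: 0.23 × 4.5 = 1.035
CYP2E1: 0.14 × 3.2 = 0.448
CYP2C9: 0.24 × 0.29 = 0.0696
Other: 0.39 (unchanged)
Relative clearance = 1.035 + 0.448 + 0.0696 + 0.39 = 1.9426.
Net systemic exposure ratio = 1 / 1.9426 = 0.515.

0.515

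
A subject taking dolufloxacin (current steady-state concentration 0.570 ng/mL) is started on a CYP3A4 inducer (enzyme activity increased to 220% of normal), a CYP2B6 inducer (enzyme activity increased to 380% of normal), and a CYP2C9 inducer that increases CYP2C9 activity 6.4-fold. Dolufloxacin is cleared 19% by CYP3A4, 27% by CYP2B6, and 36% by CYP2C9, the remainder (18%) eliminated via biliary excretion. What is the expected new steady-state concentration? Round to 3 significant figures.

CYP3A4: 0.19 × 2.2 = 0.418
CYP2B6: 0.27 × 3.8 = 1.026
CYP2C9: 0.36 × 6.4 = 2.304
Other: 0.18 (unchanged)
Relative clearance = 0.418 + 1.026 + 2.304 + 0.18 = 3.928.
Steady-state concentration ∝ 1/CL: new value = 0.570 / 3.928 = 0.145 ng/mL.

0.145 ng/mL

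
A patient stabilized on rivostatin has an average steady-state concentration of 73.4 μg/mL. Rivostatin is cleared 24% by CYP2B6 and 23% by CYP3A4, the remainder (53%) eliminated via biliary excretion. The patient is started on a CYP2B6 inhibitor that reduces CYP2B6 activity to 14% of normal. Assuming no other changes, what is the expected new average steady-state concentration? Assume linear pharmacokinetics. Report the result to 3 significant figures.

The CYP2B6 pathway (24% of clearance) drops to 0.14× activity: 0.24 × 0.14 = 0.0336.
CYP3A4 (23%) and the residual 53% are unaffected.
CL_new/CL_old = 0.0336 + 0.23 + 0.53 = 0.7936.
With dosing unchanged, average steady-state concentration scales as 1/CL: 73.4 / 0.7936 = 92.5 μg/mL.

92.5 μg/mL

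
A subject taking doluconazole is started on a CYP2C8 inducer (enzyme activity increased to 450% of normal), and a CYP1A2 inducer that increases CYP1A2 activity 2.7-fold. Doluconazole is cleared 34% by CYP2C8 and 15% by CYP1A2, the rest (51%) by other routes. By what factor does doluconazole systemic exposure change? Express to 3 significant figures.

The CYP2C8 pathway (34% of clearance) is boosted to 4.5× activity: 0.34 × 4.5 = 1.53.
The CYP1A2 pathway (15% of clearance) is boosted to 2.7× activity: 0.15 × 2.7 = 0.405.
The remaining 51% of clearance is unaffected.
New clearance relative to baseline: 1.53 + 0.405 + 0.51 = 2.445.
Systemic exposure ∝ 1/CL: fold-change = 1 / 2.445 = 0.409.

0.409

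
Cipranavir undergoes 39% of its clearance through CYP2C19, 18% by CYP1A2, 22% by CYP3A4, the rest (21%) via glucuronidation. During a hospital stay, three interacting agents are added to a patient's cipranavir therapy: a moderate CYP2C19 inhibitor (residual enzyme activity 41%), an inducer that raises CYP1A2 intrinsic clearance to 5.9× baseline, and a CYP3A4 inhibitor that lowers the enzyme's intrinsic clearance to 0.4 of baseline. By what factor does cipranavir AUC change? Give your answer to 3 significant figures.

The CYP2C19 pathway (39% of clearance) is reduced to 0.41× activity: 0.39 × 0.41 = 0.1599.
The CYP1A2 pathway (18% of clearance) rises to 5.9× activity: 0.18 × 5.9 = 1.062.
The CYP3A4 pathway (22% of clearance) drops to 0.4× activity: 0.22 × 0.4 = 0.088.
Non-CYP routes (21%) are unchanged.
New clearance relative to baseline: 0.1599 + 1.062 + 0.088 + 0.21 = 1.5199.
Because AUC varies inversely with clearance, the combined effect is 1 / 1.5199 = 0.658.

0.658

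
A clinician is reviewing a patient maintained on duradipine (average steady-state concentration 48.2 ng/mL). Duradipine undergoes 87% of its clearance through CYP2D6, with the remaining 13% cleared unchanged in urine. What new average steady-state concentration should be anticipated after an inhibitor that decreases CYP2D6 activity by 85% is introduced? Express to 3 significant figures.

The CYP2D6 pathway (87% of clearance) falls to 0.15× activity: 0.87 × 0.15 = 0.1305.
Non-CYP routes (13%) are unchanged.
Relative clearance = 0.1305 + 0.13 = 0.2605.
Average steady-state concentration ∝ 1/CL, so new value = 48.2 / 0.2605 = 185 ng/mL.

185 ng/mL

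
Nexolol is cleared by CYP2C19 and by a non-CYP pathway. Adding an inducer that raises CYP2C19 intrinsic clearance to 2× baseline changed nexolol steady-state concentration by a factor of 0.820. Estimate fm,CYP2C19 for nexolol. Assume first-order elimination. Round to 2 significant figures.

0.22

CL'/CL = 1 / 0.820 = 1.22
2·fm + (1 − fm) = 1.22
fm = (1.22 − 1) / (2 − 1) = 0.22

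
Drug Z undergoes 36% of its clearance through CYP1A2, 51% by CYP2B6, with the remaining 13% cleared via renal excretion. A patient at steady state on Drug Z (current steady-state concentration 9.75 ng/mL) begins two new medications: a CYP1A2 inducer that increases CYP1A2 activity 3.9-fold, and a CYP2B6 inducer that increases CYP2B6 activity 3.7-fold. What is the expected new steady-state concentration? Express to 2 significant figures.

2.9 ng/mL

CYP1A2: 0.36 × 3.9 = 1.404
CYP2B6: 0.51 × 3.7 = 1.887
Other: 0.13 (unchanged)
New clearance relative to baseline: 1.404 + 1.887 + 0.13 = 3.421.
Dividing the baseline by the relative clearance: 9.75 / 3.421 = 2.9 ng/mL.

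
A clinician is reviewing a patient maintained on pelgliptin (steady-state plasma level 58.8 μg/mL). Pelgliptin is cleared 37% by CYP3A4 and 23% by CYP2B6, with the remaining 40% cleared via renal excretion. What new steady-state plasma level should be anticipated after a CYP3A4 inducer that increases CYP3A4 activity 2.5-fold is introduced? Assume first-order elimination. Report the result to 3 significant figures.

The CYP3A4 pathway (37% of clearance) is boosted to 2.5× activity: 0.37 × 2.5 = 0.925.
CYP2B6 (23%) and the residual 40% are unaffected.
New clearance relative to baseline: 0.925 + 0.23 + 0.4 = 1.555.
Steady-state plasma level ∝ 1/CL, so new value = 58.8 / 1.555 = 37.8 μg/mL.

37.8 μg/mL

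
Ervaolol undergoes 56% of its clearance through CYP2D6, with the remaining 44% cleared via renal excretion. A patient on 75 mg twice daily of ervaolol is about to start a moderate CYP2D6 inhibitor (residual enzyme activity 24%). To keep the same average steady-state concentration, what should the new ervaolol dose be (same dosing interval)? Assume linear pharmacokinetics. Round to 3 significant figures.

CYP2D6: 0.56 × 0.24 = 0.1344
Other: 0.44 (unchanged)
CL_new/CL_old = 0.1344 + 0.44 = 0.5744.
Exposure is unchanged when dose changes in proportion to clearance. New dose = 75 mg × 0.5744 = 43.1 mg.

43.1 mg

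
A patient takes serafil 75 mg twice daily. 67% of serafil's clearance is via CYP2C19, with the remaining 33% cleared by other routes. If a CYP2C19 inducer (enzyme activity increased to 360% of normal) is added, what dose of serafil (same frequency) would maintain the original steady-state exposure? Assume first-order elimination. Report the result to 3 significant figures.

CYP2C19: 0.67 × 3.6 = 2.412
Other: 0.33 (unchanged)
CL_new/CL_old = 2.412 + 0.33 = 2.742.
To maintain the same steady-state level, dose must scale with clearance: new dose = 75 × 2.742 = 206 mg.

206 mg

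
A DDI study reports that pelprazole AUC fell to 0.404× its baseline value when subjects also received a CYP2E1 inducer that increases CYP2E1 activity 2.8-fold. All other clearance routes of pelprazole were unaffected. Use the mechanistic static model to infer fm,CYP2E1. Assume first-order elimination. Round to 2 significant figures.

0.82

Let fm be the CYP2E1 fraction. New clearance relative to baseline = fm × 2.8 + (1 − fm).
AUC ratio = 1 / (new CL fraction), so new CL fraction = 1 / 0.404 = 2.475.
fm × 2.8 + 1 − fm = 2.475  ⇒  fm × (2.8 − 1) = 1.475  ⇒  fm = 0.82.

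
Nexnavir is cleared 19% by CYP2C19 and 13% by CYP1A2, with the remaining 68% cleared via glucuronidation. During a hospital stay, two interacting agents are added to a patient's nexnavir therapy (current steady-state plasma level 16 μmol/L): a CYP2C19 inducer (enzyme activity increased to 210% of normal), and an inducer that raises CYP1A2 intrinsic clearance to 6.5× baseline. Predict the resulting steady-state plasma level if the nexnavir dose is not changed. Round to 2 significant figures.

8.3 μmol/L

The CYP2C19 pathway (19% of clearance) is boosted to 2.1× activity: 0.19 × 2.1 = 0.399.
The CYP1A2 pathway (13% of clearance) increases to 6.5× activity: 0.13 × 6.5 = 0.845.
The remaining 68% of clearance is unaffected.
New clearance relative to baseline: 0.399 + 0.845 + 0.68 = 1.924.
New steady-state plasma level = 16 / 1.924 = 8.3 μmol/L (concentration scales inversely with clearance).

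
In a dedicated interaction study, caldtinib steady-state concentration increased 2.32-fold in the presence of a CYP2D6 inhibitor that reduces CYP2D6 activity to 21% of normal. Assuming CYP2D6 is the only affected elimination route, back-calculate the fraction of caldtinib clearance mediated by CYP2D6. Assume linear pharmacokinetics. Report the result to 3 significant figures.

Let fm be the CYP2D6 fraction. New clearance relative to baseline = fm × 0.21 + (1 − fm).
Steady-state concentration ratio = 1 / (new CL fraction), so new CL fraction = 1 / 2.32 = 0.431.
fm × 0.21 + 1 − fm = 0.431  ⇒  fm × (0.21 − 1) = −0.569  ⇒  fm = 0.720.

0.720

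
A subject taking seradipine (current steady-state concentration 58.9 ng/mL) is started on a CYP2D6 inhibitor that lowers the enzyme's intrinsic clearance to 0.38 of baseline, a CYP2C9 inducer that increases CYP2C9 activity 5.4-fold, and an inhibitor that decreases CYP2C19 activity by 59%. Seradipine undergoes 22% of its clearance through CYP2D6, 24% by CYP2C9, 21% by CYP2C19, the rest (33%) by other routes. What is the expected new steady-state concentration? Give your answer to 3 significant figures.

32.8 ng/mL

CYP2D6: 0.22 × 0.38 = 0.0836
CYP2C9: 0.24 × 5.4 = 1.296
CYP2C19: 0.21 × 0.41 = 0.0861
Other: 0.33 (unchanged)
New clearance relative to baseline: 0.0836 + 1.296 + 0.0861 + 0.33 = 1.7957.
New steady-state concentration = 58.9 / 1.7957 = 32.8 ng/mL (concentration scales inversely with clearance).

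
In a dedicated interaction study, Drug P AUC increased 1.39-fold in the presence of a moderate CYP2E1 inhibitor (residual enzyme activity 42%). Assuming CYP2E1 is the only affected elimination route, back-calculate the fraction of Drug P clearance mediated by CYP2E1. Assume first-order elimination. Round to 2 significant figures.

CL'/CL = 1 / 1.39 = 0.7194
0.42·fm + (1 − fm) = 0.7194
fm = (0.7194 − 1) / (0.42 − 1) = 0.48

0.48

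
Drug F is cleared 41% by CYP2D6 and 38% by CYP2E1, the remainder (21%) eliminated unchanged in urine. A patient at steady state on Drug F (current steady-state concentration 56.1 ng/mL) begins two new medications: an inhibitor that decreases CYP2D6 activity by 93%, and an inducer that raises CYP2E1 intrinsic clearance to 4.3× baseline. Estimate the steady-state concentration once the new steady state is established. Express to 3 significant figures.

CYP2D6: 0.41 × 0.07 = 0.0287
CYP2E1: 0.38 × 4.3 = 1.634
Other: 0.21 (unchanged)
Relative clearance = 0.0287 + 1.634 + 0.21 = 1.8727.
New steady-state concentration = 56.1 / 1.8727 = 30.0 ng/mL (concentration scales inversely with clearance).

30.0 ng/mL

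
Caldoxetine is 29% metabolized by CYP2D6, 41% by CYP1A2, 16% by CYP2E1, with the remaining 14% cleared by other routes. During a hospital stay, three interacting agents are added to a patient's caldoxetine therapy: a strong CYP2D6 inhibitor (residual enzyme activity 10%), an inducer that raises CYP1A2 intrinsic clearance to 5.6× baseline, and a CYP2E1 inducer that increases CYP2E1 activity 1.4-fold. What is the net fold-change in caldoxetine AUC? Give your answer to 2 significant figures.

0.37

The CYP2D6 pathway (29% of clearance) is reduced to 0.1× activity: 0.29 × 0.1 = 0.029.
The CYP1A2 pathway (41% of clearance) increases to 5.6× activity: 0.41 × 5.6 = 2.296.
The CYP2E1 pathway (16% of clearance) rises to 1.4× activity: 0.16 × 1.4 = 0.224.
The remaining 14% of clearance is unaffected.
Relative clearance = 0.029 + 2.296 + 0.224 + 0.14 = 2.689.
AUC ∝ 1/CL: fold-change = 1 / 2.689 = 0.37.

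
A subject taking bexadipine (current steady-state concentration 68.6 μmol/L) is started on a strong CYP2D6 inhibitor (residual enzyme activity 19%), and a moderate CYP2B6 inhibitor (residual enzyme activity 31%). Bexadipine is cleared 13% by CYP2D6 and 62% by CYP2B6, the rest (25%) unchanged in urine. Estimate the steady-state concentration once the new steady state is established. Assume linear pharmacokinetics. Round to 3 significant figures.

The CYP2D6 pathway (13% of clearance) is reduced to 0.19× activity: 0.13 × 0.19 = 0.0247.
The CYP2B6 pathway (62% of clearance) drops to 0.31× activity: 0.62 × 0.31 = 0.1922.
The remaining 25% of clearance is unaffected.
Relative clearance = 0.0247 + 0.1922 + 0.25 = 0.4669.
Steady-state concentration ∝ 1/CL: new value = 68.6 / 0.4669 = 147 μmol/L.

147 μmol/L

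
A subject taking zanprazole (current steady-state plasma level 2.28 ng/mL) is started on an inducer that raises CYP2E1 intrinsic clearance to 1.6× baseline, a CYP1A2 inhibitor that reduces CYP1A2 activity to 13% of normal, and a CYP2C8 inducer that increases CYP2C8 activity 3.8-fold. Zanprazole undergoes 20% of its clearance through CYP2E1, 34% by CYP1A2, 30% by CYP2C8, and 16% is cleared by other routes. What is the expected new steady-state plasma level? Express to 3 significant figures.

1.37 ng/mL

The CYP2E1 pathway (20% of clearance) increases to 1.6× activity: 0.2 × 1.6 = 0.32.
The CYP1A2 pathway (34% of clearance) is reduced to 0.13× activity: 0.34 × 0.13 = 0.0442.
The CYP2C8 pathway (30% of clearance) is boosted to 3.8× activity: 0.3 × 3.8 = 1.14.
The remaining 16% of clearance is unaffected.
Relative clearance = 0.32 + 0.0442 + 1.14 + 0.16 = 1.6642.
Steady-state plasma level ∝ 1/CL: new value = 2.28 / 1.6642 = 1.37 ng/mL.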